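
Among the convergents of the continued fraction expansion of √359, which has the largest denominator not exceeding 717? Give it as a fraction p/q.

√359 = [18; 1, 17, 1, 36, …] (period length 4).
Convergents:
  p_0/q_0 = 18/1
  p_1/q_1 = 19/1
  p_2/q_2 = 341/18
  p_3/q_3 = 360/19
  p_4/q_4 = 13301/702
  p_5/q_5 = 13661/721
q_4 = 702 ≤ 717 < 721 = q_5, so the answer is 13301/702.

13301/702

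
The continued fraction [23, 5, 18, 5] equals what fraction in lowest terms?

Fold from the inside: start with 5/1.
  18 + 1/5 = 91/5
  5 + 5/91 = 460/91
  23 + 91/460 = 10671/460

10671/460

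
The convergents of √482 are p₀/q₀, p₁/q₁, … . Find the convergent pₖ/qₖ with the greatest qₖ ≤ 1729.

√482 = [21; 1, 20, 1, 42, …] (period length 4).
Convergents:
  p_0/q_0 = 21/1
  p_1/q_1 = 22/1
  p_2/q_2 = 461/21
  p_3/q_3 = 483/22
  p_4/q_4 = 20747/945
  p_5/q_5 = 21230/967
  p_6/q_6 = 445347/20285
q_5 = 967 ≤ 1729 < 20285 = q_6, so the answer is 21230/967.

21230/967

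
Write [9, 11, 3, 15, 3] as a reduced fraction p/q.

14514/1597

Fold from the inside: start with 3/1.
  15 + 1/3 = 46/3
  3 + 3/46 = 141/46
  11 + 46/141 = 1597/141
  9 + 141/1597 = 14514/1597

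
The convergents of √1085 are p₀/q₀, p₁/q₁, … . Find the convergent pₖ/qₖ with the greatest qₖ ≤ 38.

1087/33

√1085 = [32; 1, 15, 2, 15, 1, 64, …] (period length 6).
Convergents:
  p_0/q_0 = 32/1
  p_1/q_1 = 33/1
  p_2/q_2 = 527/16
  p_3/q_3 = 1087/33
  p_4/q_4 = 16832/511
q_3 = 33 ≤ 38 < 511 = q_4, so the answer is 1087/33.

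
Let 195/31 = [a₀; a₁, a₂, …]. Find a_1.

3

195 = 6·31 + 9   →  a_0 = 6
31 = 3·9 + 4   →  a_1 = 3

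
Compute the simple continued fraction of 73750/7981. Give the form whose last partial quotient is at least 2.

[9; 4, 6, 2, 7, 3, 6]

73750 = 9*7981 + 1921
7981 = 4*1921 + 297
1921 = 6*297 + 139
297 = 2*139 + 19
139 = 7*19 + 6
19 = 3*6 + 1
6 = 6*1 + 0  (stop)
So 73750/7981 = [9; 4, 6, 2, 7, 3, 6].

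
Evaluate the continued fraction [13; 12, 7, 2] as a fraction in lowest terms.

2381/182

Using pₖ = aₖpₖ₋₁ + pₖ₋₂ and qₖ = aₖqₖ₋₁ + qₖ₋₂:
  k=0: a=13, p=13, q=1
  k=1: a=12, p=157, q=12
  k=2: a=7, p=1112, q=85
  k=3: a=2, p=2381, q=182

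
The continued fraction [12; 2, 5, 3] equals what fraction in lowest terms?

Fold from the inside: start with 3/1.
  5 + 1/3 = 16/3
  2 + 3/16 = 35/16
  12 + 16/35 = 436/35

436/35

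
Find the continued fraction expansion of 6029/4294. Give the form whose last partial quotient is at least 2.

[1; 2, 2, 9, 2, 8, 5]

6029 = 1×4294 + 1735
4294 = 2×1735 + 824
1735 = 2×824 + 87
824 = 9×87 + 41
87 = 2×41 + 5
41 = 8×5 + 1
5 = 5×1 + 0  (stop)
So 6029/4294 = [1; 2, 2, 9, 2, 8, 5].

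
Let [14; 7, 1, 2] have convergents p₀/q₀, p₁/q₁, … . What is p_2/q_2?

Using pₖ = aₖpₖ₋₁ + pₖ₋₂, qₖ = aₖqₖ₋₁ + qₖ₋₂ (with p₋₁=1, p₋₂=0, q₋₁=0, q₋₂=1):
  k=0: a=14, p=14, q=1
  k=1: a=7, p=99, q=7
  k=2: a=1, p=113, q=8

113/8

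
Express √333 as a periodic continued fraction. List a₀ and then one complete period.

[18; 4, 36]

a₀ = ⌊√333⌋ = 18.
With m₀=0, d₀=1 and mₖ₊₁ = dₖaₖ − mₖ, dₖ₊₁ = (n − mₖ₊₁²)/dₖ, aₖ₊₁ = ⌊(a₀+mₖ₊₁)/dₖ₊₁⌋:
  k=1: m=18, d=9, a=4
  k=2: m=18, d=1, a=36
d=1 and a=2a₀=36 at k=2, so the next step gives (m, d) = (18, 9) again — its k=1 value — and the period has length 2.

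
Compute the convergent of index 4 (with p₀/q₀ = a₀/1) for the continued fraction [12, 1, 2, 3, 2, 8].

292/23

Using pₖ = aₖpₖ₋₁ + pₖ₋₂, qₖ = aₖqₖ₋₁ + qₖ₋₂ (with p₋₁=1, p₋₂=0, q₋₁=0, q₋₂=1):
  k=0: a=12, p=12, q=1
  k=1: a=1, p=13, q=1
  k=2: a=2, p=38, q=3
  k=3: a=3, p=127, q=10
  k=4: a=2, p=292, q=23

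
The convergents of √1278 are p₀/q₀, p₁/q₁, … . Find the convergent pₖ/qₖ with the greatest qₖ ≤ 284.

10117/283

√1278 = [35; 1, 2, 1, 70, …] (period length 4).
Convergents:
  p_0/q_0 = 35/1
  p_1/q_1 = 36/1
  p_2/q_2 = 107/3
  p_3/q_3 = 143/4
  p_4/q_4 = 10117/283
  p_5/q_5 = 10260/287
q_4 = 283 ≤ 284 < 287 = q_5, so the answer is 10117/283.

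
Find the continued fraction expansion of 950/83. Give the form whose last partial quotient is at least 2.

[11; 2, 4, 9]

950 = 11*83 + 37
83 = 2*37 + 9
37 = 4*9 + 1
9 = 9*1 + 0  (stop)
So 950/83 = [11; 2, 4, 9].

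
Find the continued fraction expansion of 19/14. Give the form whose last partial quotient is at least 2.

19 = 1*14 + 5
14 = 2*5 + 4
5 = 1*4 + 1
4 = 4*1 + 0  (stop)
So 19/14 = [1; 2, 1, 4].

[1; 2, 1, 4]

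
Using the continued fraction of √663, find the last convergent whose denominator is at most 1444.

√663 = [25; 1, 2, 1, 50, …] (period length 4).
Convergents:
  p_0/q_0 = 25/1
  p_1/q_1 = 26/1
  p_2/q_2 = 77/3
  p_3/q_3 = 103/4
  p_4/q_4 = 5227/203
  p_5/q_5 = 5330/207
  p_6/q_6 = 15887/617
  p_7/q_7 = 21217/824
  p_8/q_8 = 1076737/41817
q_7 = 824 ≤ 1444 < 41817 = q_8, so the answer is 21217/824.

21217/824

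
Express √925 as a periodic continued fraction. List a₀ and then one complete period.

[30; 2, 2, 2, 2, 60]

a₀ = ⌊√925⌋ = 30.
With m₀=0, d₀=1 and mₖ₊₁ = dₖaₖ − mₖ, dₖ₊₁ = (n − mₖ₊₁²)/dₖ, aₖ₊₁ = ⌊(a₀+mₖ₊₁)/dₖ₊₁⌋:
  k=1: m=30, d=25, a=2
  k=2: m=20, d=21, a=2
  k=3: m=22, d=21, a=2
  k=4: m=20, d=25, a=2
  k=5: m=30, d=1, a=60
d=1 and a=2a₀=60 at k=5, so the next step gives (m, d) = (30, 25) again — its k=1 value — and the period has length 5.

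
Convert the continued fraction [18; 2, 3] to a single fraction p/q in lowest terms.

Fold from the inside: start with 3/1.
  2 + 1/3 = 7/3
  18 + 3/7 = 129/7

129/7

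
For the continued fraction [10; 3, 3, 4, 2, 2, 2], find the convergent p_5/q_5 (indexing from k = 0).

2421/235

Using pₖ = aₖpₖ₋₁ + pₖ₋₂, qₖ = aₖqₖ₋₁ + qₖ₋₂ (with p₋₁=1, p₋₂=0, q₋₁=0, q₋₂=1):
  k=0: a=10, p=10, q=1
  k=1: a=3, p=31, q=3
  k=2: a=3, p=103, q=10
  k=3: a=4, p=443, q=43
  k=4: a=2, p=989, q=96
  k=5: a=2, p=2421, q=235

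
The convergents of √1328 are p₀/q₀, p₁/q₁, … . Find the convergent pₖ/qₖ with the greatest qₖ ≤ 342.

√1328 = [36; 2, 3, 1, 3, 1, 3, 2, 72, …] (period length 8).
Convergents:
  p_0/q_0 = 36/1
  p_1/q_1 = 73/2
  p_2/q_2 = 255/7
  p_3/q_3 = 328/9
  p_4/q_4 = 1239/34
  p_5/q_5 = 1567/43
  p_6/q_6 = 5940/163
  p_7/q_7 = 13447/369
q_6 = 163 ≤ 342 < 369 = q_7, so the answer is 5940/163.

5940/163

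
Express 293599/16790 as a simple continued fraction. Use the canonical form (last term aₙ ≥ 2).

293599 = 17×16790 + 8169
16790 = 2×8169 + 452
8169 = 18×452 + 33
452 = 13×33 + 23
33 = 1×23 + 10
23 = 2×10 + 3
10 = 3×3 + 1
3 = 3×1 + 0  (stop)
So 293599/16790 = [17; 2, 18, 13, 1, 2, 3, 3].

[17; 2, 18, 13, 1, 2, 3, 3]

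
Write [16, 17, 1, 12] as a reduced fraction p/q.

3741/233

Fold from the inside: start with 12/1.
  1 + 1/12 = 13/12
  17 + 12/13 = 233/13
  16 + 13/233 = 3741/233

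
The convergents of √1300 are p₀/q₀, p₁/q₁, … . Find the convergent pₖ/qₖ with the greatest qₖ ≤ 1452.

46764/1297

√1300 = [36; 18, 72, …] (period length 2).
Convergents:
  p_0/q_0 = 36/1
  p_1/q_1 = 649/18
  p_2/q_2 = 46764/1297
  p_3/q_3 = 842401/23364
q_2 = 1297 ≤ 1452 < 23364 = q_3, so the answer is 46764/1297.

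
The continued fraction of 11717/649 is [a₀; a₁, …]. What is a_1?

18

11717 = 18·649 + 35   →  a_0 = 18
649 = 18·35 + 19   →  a_1 = 18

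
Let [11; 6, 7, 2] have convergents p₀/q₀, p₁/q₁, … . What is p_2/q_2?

Using pₖ = aₖpₖ₋₁ + pₖ₋₂, qₖ = aₖqₖ₋₁ + qₖ₋₂ (with p₋₁=1, p₋₂=0, q₋₁=0, q₋₂=1):
  k=0: a=11, p=11, q=1
  k=1: a=6, p=67, q=6
  k=2: a=7, p=480, q=43

480/43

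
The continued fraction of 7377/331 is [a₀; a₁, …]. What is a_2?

2

7377 = 22·331 + 95   →  a_0 = 22
331 = 3·95 + 46   →  a_1 = 3
95 = 2·46 + 3   →  a_2 = 2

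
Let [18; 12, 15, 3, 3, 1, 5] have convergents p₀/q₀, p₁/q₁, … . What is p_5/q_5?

43417/2401

Using pₖ = aₖpₖ₋₁ + pₖ₋₂, qₖ = aₖqₖ₋₁ + qₖ₋₂ (with p₋₁=1, p₋₂=0, q₋₁=0, q₋₂=1):
  k=0: a=18, p=18, q=1
  k=1: a=12, p=217, q=12
  k=2: a=15, p=3273, q=181
  k=3: a=3, p=10036, q=555
  k=4: a=3, p=33381, q=1846
  k=5: a=1, p=43417, q=2401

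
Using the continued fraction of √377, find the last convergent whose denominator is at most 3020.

√377 = [19; 2, 2, 2, 38, …] (period length 4).
Convergents:
  p_0/q_0 = 19/1
  p_1/q_1 = 39/2
  p_2/q_2 = 97/5
  p_3/q_3 = 233/12
  p_4/q_4 = 8951/461
  p_5/q_5 = 18135/934
  p_6/q_6 = 45221/2329
  p_7/q_7 = 108577/5592
q_6 = 2329 ≤ 3020 < 5592 = q_7, so the answer is 45221/2329.

45221/2329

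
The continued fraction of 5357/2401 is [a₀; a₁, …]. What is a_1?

5357 = 2·2401 + 555   →  a_0 = 2
2401 = 4·555 + 181   →  a_1 = 4

4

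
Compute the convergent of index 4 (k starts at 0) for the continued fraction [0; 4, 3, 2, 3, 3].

24/103

Using pₖ = aₖpₖ₋₁ + pₖ₋₂, qₖ = aₖqₖ₋₁ + qₖ₋₂ (with p₋₁=1, p₋₂=0, q₋₁=0, q₋₂=1):
  k=0: a=0, p=0, q=1
  k=1: a=4, p=1, q=4
  k=2: a=3, p=3, q=13
  k=3: a=2, p=7, q=30
  k=4: a=3, p=24, q=103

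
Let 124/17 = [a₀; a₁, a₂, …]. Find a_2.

124 = 7·17 + 5   →  a_0 = 7
17 = 3·5 + 2   →  a_1 = 3
5 = 2·2 + 1   →  a_2 = 2

2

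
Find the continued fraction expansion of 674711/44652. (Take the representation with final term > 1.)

[15; 9, 18, 16, 17]

674711 = 15·44652 + 4931
44652 = 9·4931 + 273
4931 = 18·273 + 17
273 = 16·17 + 1
17 = 17·1 + 0  (stop)
So 674711/44652 = [15; 9, 18, 16, 17].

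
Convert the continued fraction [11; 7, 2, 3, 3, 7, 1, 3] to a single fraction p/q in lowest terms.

Using pₖ = aₖpₖ₋₁ + pₖ₋₂ and qₖ = aₖqₖ₋₁ + qₖ₋₂:
  k=0: a=11, p=11, q=1
  k=1: a=7, p=78, q=7
  k=2: a=2, p=167, q=15
  k=3: a=3, p=579, q=52
  k=4: a=3, p=1904, q=171
  k=5: a=7, p=13907, q=1249
  k=6: a=1, p=15811, q=1420
  k=7: a=3, p=61340, q=5509

61340/5509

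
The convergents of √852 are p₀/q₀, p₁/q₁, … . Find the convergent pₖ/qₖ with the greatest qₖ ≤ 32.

√852 = [29; 5, 3, 2, 4, 2, 3, 5, 58, …] (period length 8).
Convergents:
  p_0/q_0 = 29/1
  p_1/q_1 = 146/5
  p_2/q_2 = 467/16
  p_3/q_3 = 1080/37
q_2 = 16 ≤ 32 < 37 = q_3, so the answer is 467/16.

467/16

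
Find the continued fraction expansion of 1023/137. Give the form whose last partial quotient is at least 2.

[7; 2, 7, 9]

1023 = 7·137 + 64
137 = 2·64 + 9
64 = 7·9 + 1
9 = 9·1 + 0  (stop)
So 1023/137 = [7; 2, 7, 9].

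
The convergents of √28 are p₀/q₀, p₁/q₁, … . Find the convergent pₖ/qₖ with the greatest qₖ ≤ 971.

4048/765

√28 = [5; 3, 2, 3, 10, …] (period length 4).
Convergents:
  p_0/q_0 = 5/1
  p_1/q_1 = 16/3
  p_2/q_2 = 37/7
  p_3/q_3 = 127/24
  p_4/q_4 = 1307/247
  p_5/q_5 = 4048/765
  p_6/q_6 = 9403/1777
q_5 = 765 ≤ 971 < 1777 = q_6, so the answer is 4048/765.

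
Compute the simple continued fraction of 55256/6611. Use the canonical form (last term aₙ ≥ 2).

55256 = 8×6611 + 2368
6611 = 2×2368 + 1875
2368 = 1×1875 + 493
1875 = 3×493 + 396
493 = 1×396 + 97
396 = 4×97 + 8
97 = 12×8 + 1
8 = 8×1 + 0  (stop)
So 55256/6611 = [8; 2, 1, 3, 1, 4, 12, 8].

[8; 2, 1, 3, 1, 4, 12, 8]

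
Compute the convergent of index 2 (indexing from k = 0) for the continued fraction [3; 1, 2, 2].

11/3

Using pₖ = aₖpₖ₋₁ + pₖ₋₂, qₖ = aₖqₖ₋₁ + qₖ₋₂ (with p₋₁=1, p₋₂=0, q₋₁=0, q₋₂=1):
  k=0: a=3, p=3, q=1
  k=1: a=1, p=4, q=1
  k=2: a=2, p=11, q=3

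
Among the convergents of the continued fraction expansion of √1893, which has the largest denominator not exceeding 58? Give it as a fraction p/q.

√1893 = [43; 1, 1, 28, 1, 1, 86, …] (period length 6).
Convergents:
  p_0/q_0 = 43/1
  p_1/q_1 = 44/1
  p_2/q_2 = 87/2
  p_3/q_3 = 2480/57
  p_4/q_4 = 2567/59
q_3 = 57 ≤ 58 < 59 = q_4, so the answer is 2480/57.

2480/57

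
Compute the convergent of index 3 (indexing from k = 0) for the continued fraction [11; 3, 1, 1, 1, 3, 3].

79/7

Using pₖ = aₖpₖ₋₁ + pₖ₋₂, qₖ = aₖqₖ₋₁ + qₖ₋₂ (with p₋₁=1, p₋₂=0, q₋₁=0, q₋₂=1):
  k=0: a=11, p=11, q=1
  k=1: a=3, p=34, q=3
  k=2: a=1, p=45, q=4
  k=3: a=1, p=79, q=7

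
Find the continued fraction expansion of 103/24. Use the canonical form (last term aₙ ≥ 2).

103 = 4*24 + 7
24 = 3*7 + 3
7 = 2*3 + 1
3 = 3*1 + 0  (stop)
So 103/24 = [4; 3, 2, 3].

[4; 3, 2, 3]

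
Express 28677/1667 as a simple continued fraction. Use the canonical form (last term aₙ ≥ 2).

28677 = 17*1667 + 338
1667 = 4*338 + 315
338 = 1*315 + 23
315 = 13*23 + 16
23 = 1*16 + 7
16 = 2*7 + 2
7 = 3*2 + 1
2 = 2*1 + 0  (stop)
So 28677/1667 = [17; 4, 1, 13, 1, 2, 3, 2].

[17; 4, 1, 13, 1, 2, 3, 2]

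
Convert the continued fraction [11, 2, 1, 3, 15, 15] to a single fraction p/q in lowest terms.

Using pₖ = aₖpₖ₋₁ + pₖ₋₂ and qₖ = aₖqₖ₋₁ + qₖ₋₂:
  k=0: a=11, p=11, q=1
  k=1: a=2, p=23, q=2
  k=2: a=1, p=34, q=3
  k=3: a=3, p=125, q=11
  k=4: a=15, p=1909, q=168
  k=5: a=15, p=28760, q=2531

28760/2531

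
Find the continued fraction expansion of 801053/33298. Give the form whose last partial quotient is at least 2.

801053 = 24×33298 + 1901
33298 = 17×1901 + 981
1901 = 1×981 + 920
981 = 1×920 + 61
920 = 15×61 + 5
61 = 12×5 + 1
5 = 5×1 + 0  (stop)
So 801053/33298 = [24; 17, 1, 1, 15, 12, 5].

[24; 17, 1, 1, 15, 12, 5]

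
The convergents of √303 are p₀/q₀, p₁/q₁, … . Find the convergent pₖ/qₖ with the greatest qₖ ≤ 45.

470/27

√303 = [17; 2, 2, 5, 2, 2, 34, …] (period length 6).
Convergents:
  p_0/q_0 = 17/1
  p_1/q_1 = 35/2
  p_2/q_2 = 87/5
  p_3/q_3 = 470/27
  p_4/q_4 = 1027/59
q_3 = 27 ≤ 45 < 59 = q_4, so the answer is 470/27.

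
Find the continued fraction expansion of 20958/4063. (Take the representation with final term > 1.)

20958 = 5×4063 + 643
4063 = 6×643 + 205
643 = 3×205 + 28
205 = 7×28 + 9
28 = 3×9 + 1
9 = 9×1 + 0  (stop)
So 20958/4063 = [5; 6, 3, 7, 3, 9].

[5; 6, 3, 7, 3, 9]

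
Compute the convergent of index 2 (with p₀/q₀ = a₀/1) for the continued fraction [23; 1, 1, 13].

Using pₖ = aₖpₖ₋₁ + pₖ₋₂, qₖ = aₖqₖ₋₁ + qₖ₋₂ (with p₋₁=1, p₋₂=0, q₋₁=0, q₋₂=1):
  k=0: a=23, p=23, q=1
  k=1: a=1, p=24, q=1
  k=2: a=1, p=47, q=2

47/2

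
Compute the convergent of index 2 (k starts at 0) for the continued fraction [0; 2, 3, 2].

Using pₖ = aₖpₖ₋₁ + pₖ₋₂, qₖ = aₖqₖ₋₁ + qₖ₋₂ (with p₋₁=1, p₋₂=0, q₋₁=0, q₋₂=1):
  k=0: a=0, p=0, q=1
  k=1: a=2, p=1, q=2
  k=2: a=3, p=3, q=7

3/7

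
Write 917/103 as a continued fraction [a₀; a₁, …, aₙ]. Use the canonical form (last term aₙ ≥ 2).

917 = 8*103 + 93
103 = 1*93 + 10
93 = 9*10 + 3
10 = 3*3 + 1
3 = 3*1 + 0  (stop)
So 917/103 = [8; 1, 9, 3, 3].

[8; 1, 9, 3, 3]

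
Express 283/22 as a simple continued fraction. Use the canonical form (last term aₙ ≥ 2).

[12; 1, 6, 3]

283 = 12*22 + 19
22 = 1*19 + 3
19 = 6*3 + 1
3 = 3*1 + 0  (stop)
So 283/22 = [12; 1, 6, 3].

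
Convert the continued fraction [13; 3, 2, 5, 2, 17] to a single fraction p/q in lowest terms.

19256/1449

Fold from the inside: start with 17/1.
  2 + 1/17 = 35/17
  5 + 17/35 = 192/35
  2 + 35/192 = 419/192
  3 + 192/419 = 1449/419
  13 + 419/1449 = 19256/1449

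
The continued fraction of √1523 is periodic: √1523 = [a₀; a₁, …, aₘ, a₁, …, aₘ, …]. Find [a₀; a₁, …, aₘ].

[39; 39, 78]

a₀ = ⌊√1523⌋ = 39.
With m₀=0, d₀=1 and mₖ₊₁ = dₖaₖ − mₖ, dₖ₊₁ = (n − mₖ₊₁²)/dₖ, aₖ₊₁ = ⌊(a₀+mₖ₊₁)/dₖ₊₁⌋:
  k=1: m=39, d=2, a=39
  k=2: m=39, d=1, a=78
d=1 and a=2a₀=78 at k=2, so the next step gives (m, d) = (39, 2) again — its k=1 value — and the period has length 2.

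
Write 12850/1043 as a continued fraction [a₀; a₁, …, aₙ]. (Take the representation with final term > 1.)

12850 = 12·1043 + 334
1043 = 3·334 + 41
334 = 8·41 + 6
41 = 6·6 + 5
6 = 1·5 + 1
5 = 5·1 + 0  (stop)
So 12850/1043 = [12; 3, 8, 6, 1, 5].

[12; 3, 8, 6, 1, 5]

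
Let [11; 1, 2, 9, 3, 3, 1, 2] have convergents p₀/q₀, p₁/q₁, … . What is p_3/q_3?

Using pₖ = aₖpₖ₋₁ + pₖ₋₂, qₖ = aₖqₖ₋₁ + qₖ₋₂ (with p₋₁=1, p₋₂=0, q₋₁=0, q₋₂=1):
  k=0: a=11, p=11, q=1
  k=1: a=1, p=12, q=1
  k=2: a=2, p=35, q=3
  k=3: a=9, p=327, q=28

327/28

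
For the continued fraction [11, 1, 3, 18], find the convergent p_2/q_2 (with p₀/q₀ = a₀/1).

47/4

Using pₖ = aₖpₖ₋₁ + pₖ₋₂, qₖ = aₖqₖ₋₁ + qₖ₋₂ (with p₋₁=1, p₋₂=0, q₋₁=0, q₋₂=1):
  k=0: a=11, p=11, q=1
  k=1: a=1, p=12, q=1
  k=2: a=3, p=47, q=4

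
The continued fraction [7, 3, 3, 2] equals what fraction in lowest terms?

168/23

Fold from the inside: start with 2/1.
  3 + 1/2 = 7/2
  3 + 2/7 = 23/7
  7 + 7/23 = 168/23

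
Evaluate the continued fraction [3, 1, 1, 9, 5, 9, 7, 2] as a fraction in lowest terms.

47859/13574

Fold from the inside: start with 2/1.
  7 + 1/2 = 15/2
  9 + 2/15 = 137/15
  5 + 15/137 = 700/137
  9 + 137/700 = 6437/700
  1 + 700/6437 = 7137/6437
  1 + 6437/7137 = 13574/7137
  3 + 7137/13574 = 47859/13574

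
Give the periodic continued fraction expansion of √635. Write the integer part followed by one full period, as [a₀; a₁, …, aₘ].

a₀ = ⌊√635⌋ = 25.
With m₀=0, d₀=1 and mₖ₊₁ = dₖaₖ − mₖ, dₖ₊₁ = (n − mₖ₊₁²)/dₖ, aₖ₊₁ = ⌊(a₀+mₖ₊₁)/dₖ₊₁⌋:
  k=1: m=25, d=10, a=5
  k=2: m=25, d=1, a=50
d=1 and a=2a₀=50 at k=2, so the next step gives (m, d) = (25, 10) again — its k=1 value — and the period has length 2.

[25; 5, 50]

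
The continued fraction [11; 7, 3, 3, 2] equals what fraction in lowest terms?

1871/168

Fold from the inside: start with 2/1.
  3 + 1/2 = 7/2
  3 + 2/7 = 23/7
  7 + 7/23 = 168/23
  11 + 23/168 = 1871/168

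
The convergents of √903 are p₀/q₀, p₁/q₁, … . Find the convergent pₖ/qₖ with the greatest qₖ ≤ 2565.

36090/1201

√903 = [30; 20, 60, …] (period length 2).
Convergents:
  p_0/q_0 = 30/1
  p_1/q_1 = 601/20
  p_2/q_2 = 36090/1201
  p_3/q_3 = 722401/24040
q_2 = 1201 ≤ 2565 < 24040 = q_3, so the answer is 36090/1201.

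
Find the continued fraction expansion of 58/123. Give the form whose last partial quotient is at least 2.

58 = 0·123 + 58
123 = 2·58 + 7
58 = 8·7 + 2
7 = 3·2 + 1
2 = 2·1 + 0  (stop)
So 58/123 = [0; 2, 8, 3, 2].

[0; 2, 8, 3, 2]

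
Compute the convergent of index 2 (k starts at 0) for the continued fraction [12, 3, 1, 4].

Using pₖ = aₖpₖ₋₁ + pₖ₋₂, qₖ = aₖqₖ₋₁ + qₖ₋₂ (with p₋₁=1, p₋₂=0, q₋₁=0, q₋₂=1):
  k=0: a=12, p=12, q=1
  k=1: a=3, p=37, q=3
  k=2: a=1, p=49, q=4

49/4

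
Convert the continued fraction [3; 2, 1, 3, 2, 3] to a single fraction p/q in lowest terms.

Fold from the inside: start with 3/1.
  2 + 1/3 = 7/3
  3 + 3/7 = 24/7
  1 + 7/24 = 31/24
  2 + 24/31 = 86/31
  3 + 31/86 = 289/86

289/86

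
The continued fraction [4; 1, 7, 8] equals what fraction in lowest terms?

317/65

Fold from the inside: start with 8/1.
  7 + 1/8 = 57/8
  1 + 8/57 = 65/57
  4 + 57/65 = 317/65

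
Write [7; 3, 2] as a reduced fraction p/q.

Using pₖ = aₖpₖ₋₁ + pₖ₋₂ and qₖ = aₖqₖ₋₁ + qₖ₋₂:
  k=0: a=7, p=7, q=1
  k=1: a=3, p=22, q=3
  k=2: a=2, p=51, q=7

51/7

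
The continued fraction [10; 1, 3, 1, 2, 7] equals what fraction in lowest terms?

Using pₖ = aₖpₖ₋₁ + pₖ₋₂ and qₖ = aₖqₖ₋₁ + qₖ₋₂:
  k=0: a=10, p=10, q=1
  k=1: a=1, p=11, q=1
  k=2: a=3, p=43, q=4
  k=3: a=1, p=54, q=5
  k=4: a=2, p=151, q=14
  k=5: a=7, p=1111, q=103

1111/103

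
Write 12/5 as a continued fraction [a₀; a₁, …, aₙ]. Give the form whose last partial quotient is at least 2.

12 = 2·5 + 2
5 = 2·2 + 1
2 = 2·1 + 0  (stop)
So 12/5 = [2; 2, 2].

[2; 2, 2]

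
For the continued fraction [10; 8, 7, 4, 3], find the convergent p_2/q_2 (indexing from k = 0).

Using pₖ = aₖpₖ₋₁ + pₖ₋₂, qₖ = aₖqₖ₋₁ + qₖ₋₂ (with p₋₁=1, p₋₂=0, q₋₁=0, q₋₂=1):
  k=0: a=10, p=10, q=1
  k=1: a=8, p=81, q=8
  k=2: a=7, p=577, q=57

577/57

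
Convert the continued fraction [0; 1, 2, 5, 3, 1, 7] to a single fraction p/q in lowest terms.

Fold from the inside: start with 7/1.
  1 + 1/7 = 8/7
  3 + 7/8 = 31/8
  5 + 8/31 = 163/31
  2 + 31/163 = 357/163
  1 + 163/357 = 520/357
  0 + 357/520 = 357/520

357/520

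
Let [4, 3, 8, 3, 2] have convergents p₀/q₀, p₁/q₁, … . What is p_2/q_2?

Using pₖ = aₖpₖ₋₁ + pₖ₋₂, qₖ = aₖqₖ₋₁ + qₖ₋₂ (with p₋₁=1, p₋₂=0, q₋₁=0, q₋₂=1):
  k=0: a=4, p=4, q=1
  k=1: a=3, p=13, q=3
  k=2: a=8, p=108, q=25

108/25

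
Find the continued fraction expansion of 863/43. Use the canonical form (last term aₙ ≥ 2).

863 = 20*43 + 3
43 = 14*3 + 1
3 = 3*1 + 0  (stop)
So 863/43 = [20; 14, 3].

[20; 14, 3]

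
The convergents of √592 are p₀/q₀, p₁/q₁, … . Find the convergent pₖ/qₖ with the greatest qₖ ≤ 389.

√592 = [24; 3, 48, …] (period length 2).
Convergents:
  p_0/q_0 = 24/1
  p_1/q_1 = 73/3
  p_2/q_2 = 3528/145
  p_3/q_3 = 10657/438
q_2 = 145 ≤ 389 < 438 = q_3, so the answer is 3528/145.

3528/145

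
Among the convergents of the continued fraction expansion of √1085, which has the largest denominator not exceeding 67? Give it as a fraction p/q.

√1085 = [32; 1, 15, 2, 15, 1, 64, …] (period length 6).
Convergents:
  p_0/q_0 = 32/1
  p_1/q_1 = 33/1
  p_2/q_2 = 527/16
  p_3/q_3 = 1087/33
  p_4/q_4 = 16832/511
q_3 = 33 ≤ 67 < 511 = q_4, so the answer is 1087/33.

1087/33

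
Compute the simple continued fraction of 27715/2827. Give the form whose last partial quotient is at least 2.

27715 = 9*2827 + 2272
2827 = 1*2272 + 555
2272 = 4*555 + 52
555 = 10*52 + 35
52 = 1*35 + 17
35 = 2*17 + 1
17 = 17*1 + 0  (stop)
So 27715/2827 = [9; 1, 4, 10, 1, 2, 17].

[9; 1, 4, 10, 1, 2, 17]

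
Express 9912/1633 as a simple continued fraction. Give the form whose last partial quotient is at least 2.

9912 = 6×1633 + 114
1633 = 14×114 + 37
114 = 3×37 + 3
37 = 12×3 + 1
3 = 3×1 + 0  (stop)
So 9912/1633 = [6; 14, 3, 12, 3].

[6; 14, 3, 12, 3]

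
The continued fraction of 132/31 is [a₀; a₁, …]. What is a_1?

132 = 4·31 + 8   →  a_0 = 4
31 = 3·8 + 7   →  a_1 = 3

3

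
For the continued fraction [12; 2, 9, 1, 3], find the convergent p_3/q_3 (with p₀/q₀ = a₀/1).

262/21

Using pₖ = aₖpₖ₋₁ + pₖ₋₂, qₖ = aₖqₖ₋₁ + qₖ₋₂ (with p₋₁=1, p₋₂=0, q₋₁=0, q₋₂=1):
  k=0: a=12, p=12, q=1
  k=1: a=2, p=25, q=2
  k=2: a=9, p=237, q=19
  k=3: a=1, p=262, q=21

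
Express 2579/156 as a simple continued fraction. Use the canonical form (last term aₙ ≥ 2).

2579 = 16×156 + 83
156 = 1×83 + 73
83 = 1×73 + 10
73 = 7×10 + 3
10 = 3×3 + 1
3 = 3×1 + 0  (stop)
So 2579/156 = [16; 1, 1, 7, 3, 3].

[16; 1, 1, 7, 3, 3]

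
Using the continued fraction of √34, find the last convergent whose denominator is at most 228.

√34 = [5; 1, 4, 1, 10, …] (period length 4).
Convergents:
  p_0/q_0 = 5/1
  p_1/q_1 = 6/1
  p_2/q_2 = 29/5
  p_3/q_3 = 35/6
  p_4/q_4 = 379/65
  p_5/q_5 = 414/71
  p_6/q_6 = 2035/349
q_5 = 71 ≤ 228 < 349 = q_6, so the answer is 414/71.

414/71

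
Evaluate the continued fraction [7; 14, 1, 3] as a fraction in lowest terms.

Fold from the inside: start with 3/1.
  1 + 1/3 = 4/3
  14 + 3/4 = 59/4
  7 + 4/59 = 417/59

417/59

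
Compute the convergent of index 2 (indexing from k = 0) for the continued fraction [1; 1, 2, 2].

Using pₖ = aₖpₖ₋₁ + pₖ₋₂, qₖ = aₖqₖ₋₁ + qₖ₋₂ (with p₋₁=1, p₋₂=0, q₋₁=0, q₋₂=1):
  k=0: a=1, p=1, q=1
  k=1: a=1, p=2, q=1
  k=2: a=2, p=5, q=3

5/3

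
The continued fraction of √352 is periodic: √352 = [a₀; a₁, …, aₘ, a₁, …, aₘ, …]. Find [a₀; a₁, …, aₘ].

a₀ = ⌊√352⌋ = 18.
With m₀=0, d₀=1 and mₖ₊₁ = dₖaₖ − mₖ, dₖ₊₁ = (n − mₖ₊₁²)/dₖ, aₖ₊₁ = ⌊(a₀+mₖ₊₁)/dₖ₊₁⌋:
  k=1: m=18, d=28, a=1
  k=2: m=10, d=9, a=3
  k=3: m=17, d=7, a=5
  k=4: m=18, d=4, a=9
  k=5: m=18, d=7, a=5
  k=6: m=17, d=9, a=3
  k=7: m=10, d=28, a=1
  k=8: m=18, d=1, a=36
d=1 and a=2a₀=36 at k=8, so the next step gives (m, d) = (18, 28) again — its k=1 value — and the period has length 8.

[18; 1, 3, 5, 9, 5, 3, 1, 36]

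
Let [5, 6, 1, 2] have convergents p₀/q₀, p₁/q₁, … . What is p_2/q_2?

36/7

Using pₖ = aₖpₖ₋₁ + pₖ₋₂, qₖ = aₖqₖ₋₁ + qₖ₋₂ (with p₋₁=1, p₋₂=0, q₋₁=0, q₋₂=1):
  k=0: a=5, p=5, q=1
  k=1: a=6, p=31, q=6
  k=2: a=1, p=36, q=7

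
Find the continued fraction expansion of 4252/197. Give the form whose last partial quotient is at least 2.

[21; 1, 1, 2, 2, 16]

4252 = 21×197 + 115
197 = 1×115 + 82
115 = 1×82 + 33
82 = 2×33 + 16
33 = 2×16 + 1
16 = 16×1 + 0  (stop)
So 4252/197 = [21; 1, 1, 2, 2, 16].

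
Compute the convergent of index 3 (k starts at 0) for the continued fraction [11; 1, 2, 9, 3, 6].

327/28

Using pₖ = aₖpₖ₋₁ + pₖ₋₂, qₖ = aₖqₖ₋₁ + qₖ₋₂ (with p₋₁=1, p₋₂=0, q₋₁=0, q₋₂=1):
  k=0: a=11, p=11, q=1
  k=1: a=1, p=12, q=1
  k=2: a=2, p=35, q=3
  k=3: a=9, p=327, q=28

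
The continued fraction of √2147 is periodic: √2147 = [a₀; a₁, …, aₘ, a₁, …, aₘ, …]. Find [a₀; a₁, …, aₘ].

[46; 2, 1, 45, 1, 2, 92]

a₀ = ⌊√2147⌋ = 46.
With m₀=0, d₀=1 and mₖ₊₁ = dₖaₖ − mₖ, dₖ₊₁ = (n − mₖ₊₁²)/dₖ, aₖ₊₁ = ⌊(a₀+mₖ₊₁)/dₖ₊₁⌋:
  k=1: m=46, d=31, a=2
  k=2: m=16, d=61, a=1
  k=3: m=45, d=2, a=45
  k=4: m=45, d=61, a=1
  k=5: m=16, d=31, a=2
  k=6: m=46, d=1, a=92
d=1 and a=2a₀=92 at k=6, so the next step gives (m, d) = (46, 31) again — its k=1 value — and the period has length 6.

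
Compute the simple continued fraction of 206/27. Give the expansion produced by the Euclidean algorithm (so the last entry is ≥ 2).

206 = 7·27 + 17
27 = 1·17 + 10
17 = 1·10 + 7
10 = 1·7 + 3
7 = 2·3 + 1
3 = 3·1 + 0  (stop)
So 206/27 = [7; 1, 1, 1, 2, 3].

[7; 1, 1, 1, 2, 3]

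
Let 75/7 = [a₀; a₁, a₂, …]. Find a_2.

2

75 = 10·7 + 5   →  a_0 = 10
7 = 1·5 + 2   →  a_1 = 1
5 = 2·2 + 1   →  a_2 = 2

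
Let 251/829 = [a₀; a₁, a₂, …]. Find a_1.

3

251 = 0·829 + 251   →  a_0 = 0
829 = 3·251 + 76   →  a_1 = 3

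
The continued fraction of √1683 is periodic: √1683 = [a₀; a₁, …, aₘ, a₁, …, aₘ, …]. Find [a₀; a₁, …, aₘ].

a₀ = ⌊√1683⌋ = 41.
With m₀=0, d₀=1 and mₖ₊₁ = dₖaₖ − mₖ, dₖ₊₁ = (n − mₖ₊₁²)/dₖ, aₖ₊₁ = ⌊(a₀+mₖ₊₁)/dₖ₊₁⌋:
  k=1: m=41, d=2, a=41
  k=2: m=41, d=1, a=82
d=1 and a=2a₀=82 at k=2, so the next step gives (m, d) = (41, 2) again — its k=1 value — and the period has length 2.

[41; 41, 82]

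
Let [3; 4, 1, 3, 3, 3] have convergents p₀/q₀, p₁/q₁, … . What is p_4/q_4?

Using pₖ = aₖpₖ₋₁ + pₖ₋₂, qₖ = aₖqₖ₋₁ + qₖ₋₂ (with p₋₁=1, p₋₂=0, q₋₁=0, q₋₂=1):
  k=0: a=3, p=3, q=1
  k=1: a=4, p=13, q=4
  k=2: a=1, p=16, q=5
  k=3: a=3, p=61, q=19
  k=4: a=3, p=199, q=62

199/62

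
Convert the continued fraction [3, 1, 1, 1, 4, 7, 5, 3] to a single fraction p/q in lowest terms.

Fold from the inside: start with 3/1.
  5 + 1/3 = 16/3
  7 + 3/16 = 115/16
  4 + 16/115 = 476/115
  1 + 115/476 = 591/476
  1 + 476/591 = 1067/591
  1 + 591/1067 = 1658/1067
  3 + 1067/1658 = 6041/1658

6041/1658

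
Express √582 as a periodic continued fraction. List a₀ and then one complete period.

a₀ = ⌊√582⌋ = 24.
With m₀=0, d₀=1 and mₖ₊₁ = dₖaₖ − mₖ, dₖ₊₁ = (n − mₖ₊₁²)/dₖ, aₖ₊₁ = ⌊(a₀+mₖ₊₁)/dₖ₊₁⌋:
  k=1: m=24, d=6, a=8
  k=2: m=24, d=1, a=48
d=1 and a=2a₀=48 at k=2, so the next step gives (m, d) = (24, 6) again — its k=1 value — and the period has length 2.

[24; 8, 48]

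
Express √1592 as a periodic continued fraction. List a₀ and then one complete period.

a₀ = ⌊√1592⌋ = 39.
With m₀=0, d₀=1 and mₖ₊₁ = dₖaₖ − mₖ, dₖ₊₁ = (n − mₖ₊₁²)/dₖ, aₖ₊₁ = ⌊(a₀+mₖ₊₁)/dₖ₊₁⌋:
  k=1: m=39, d=71, a=1
  k=2: m=32, d=8, a=8
  k=3: m=32, d=71, a=1
  k=4: m=39, d=1, a=78
d=1 and a=2a₀=78 at k=4, so the next step gives (m, d) = (39, 71) again — its k=1 value — and the period has length 4.

[39; 1, 8, 1, 78]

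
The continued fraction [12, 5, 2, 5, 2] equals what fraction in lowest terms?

Using pₖ = aₖpₖ₋₁ + pₖ₋₂ and qₖ = aₖqₖ₋₁ + qₖ₋₂:
  k=0: a=12, p=12, q=1
  k=1: a=5, p=61, q=5
  k=2: a=2, p=134, q=11
  k=3: a=5, p=731, q=60
  k=4: a=2, p=1596, q=131

1596/131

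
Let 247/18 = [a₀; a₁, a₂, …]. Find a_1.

1

247 = 13·18 + 13   →  a_0 = 13
18 = 1·13 + 5   →  a_1 = 1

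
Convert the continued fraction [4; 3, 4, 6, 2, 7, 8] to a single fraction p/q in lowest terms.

Fold from the inside: start with 8/1.
  7 + 1/8 = 57/8
  2 + 8/57 = 122/57
  6 + 57/122 = 789/122
  4 + 122/789 = 3278/789
  3 + 789/3278 = 10623/3278
  4 + 3278/10623 = 45770/10623

45770/10623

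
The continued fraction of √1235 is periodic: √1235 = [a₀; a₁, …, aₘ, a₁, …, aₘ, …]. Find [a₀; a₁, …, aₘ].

a₀ = ⌊√1235⌋ = 35.
With m₀=0, d₀=1 and mₖ₊₁ = dₖaₖ − mₖ, dₖ₊₁ = (n − mₖ₊₁²)/dₖ, aₖ₊₁ = ⌊(a₀+mₖ₊₁)/dₖ₊₁⌋:
  k=1: m=35, d=10, a=7
  k=2: m=35, d=1, a=70
d=1 and a=2a₀=70 at k=2, so the next step gives (m, d) = (35, 10) again — its k=1 value — and the period has length 2.

[35; 7, 70]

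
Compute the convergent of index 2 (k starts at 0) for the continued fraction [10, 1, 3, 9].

Using pₖ = aₖpₖ₋₁ + pₖ₋₂, qₖ = aₖqₖ₋₁ + qₖ₋₂ (with p₋₁=1, p₋₂=0, q₋₁=0, q₋₂=1):
  k=0: a=10, p=10, q=1
  k=1: a=1, p=11, q=1
  k=2: a=3, p=43, q=4

43/4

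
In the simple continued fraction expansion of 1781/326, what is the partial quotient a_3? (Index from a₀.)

3

1781 = 5·326 + 151   →  a_0 = 5
326 = 2·151 + 24   →  a_1 = 2
151 = 6·24 + 7   →  a_2 = 6
24 = 3·7 + 3   →  a_3 = 3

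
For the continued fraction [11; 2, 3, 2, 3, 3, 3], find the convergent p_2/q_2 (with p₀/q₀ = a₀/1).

Using pₖ = aₖpₖ₋₁ + pₖ₋₂, qₖ = aₖqₖ₋₁ + qₖ₋₂ (with p₋₁=1, p₋₂=0, q₋₁=0, q₋₂=1):
  k=0: a=11, p=11, q=1
  k=1: a=2, p=23, q=2
  k=2: a=3, p=80, q=7

80/7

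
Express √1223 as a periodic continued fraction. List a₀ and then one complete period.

a₀ = ⌊√1223⌋ = 34.

[34; 1, 33, 1, 68]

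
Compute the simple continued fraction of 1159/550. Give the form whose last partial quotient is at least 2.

1159 = 2×550 + 59
550 = 9×59 + 19
59 = 3×19 + 2
19 = 9×2 + 1
2 = 2×1 + 0  (stop)
So 1159/550 = [2; 9, 3, 9, 2].

[2; 9, 3, 9, 2]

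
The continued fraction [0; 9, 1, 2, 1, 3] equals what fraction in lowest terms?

Using pₖ = aₖpₖ₋₁ + pₖ₋₂ and qₖ = aₖqₖ₋₁ + qₖ₋₂:
  k=0: a=0, p=0, q=1
  k=1: a=9, p=1, q=9
  k=2: a=1, p=1, q=10
  k=3: a=2, p=3, q=29
  k=4: a=1, p=4, q=39
  k=5: a=3, p=15, q=146

15/146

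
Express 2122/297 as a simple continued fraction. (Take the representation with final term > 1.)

[7; 6, 1, 9, 1, 3]

2122 = 7·297 + 43
297 = 6·43 + 39
43 = 1·39 + 4
39 = 9·4 + 3
4 = 1·3 + 1
3 = 3·1 + 0  (stop)
So 2122/297 = [7; 6, 1, 9, 1, 3].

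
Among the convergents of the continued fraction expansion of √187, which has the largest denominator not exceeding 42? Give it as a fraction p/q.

547/40

√187 = [13; 1, 2, 13, 2, 1, 26, …] (period length 6).
Convergents:
  p_0/q_0 = 13/1
  p_1/q_1 = 14/1
  p_2/q_2 = 41/3
  p_3/q_3 = 547/40
  p_4/q_4 = 1135/83
q_3 = 40 ≤ 42 < 83 = q_4, so the answer is 547/40.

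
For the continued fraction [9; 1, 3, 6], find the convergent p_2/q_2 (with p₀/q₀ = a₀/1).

Using pₖ = aₖpₖ₋₁ + pₖ₋₂, qₖ = aₖqₖ₋₁ + qₖ₋₂ (with p₋₁=1, p₋₂=0, q₋₁=0, q₋₂=1):
  k=0: a=9, p=9, q=1
  k=1: a=1, p=10, q=1
  k=2: a=3, p=39, q=4

39/4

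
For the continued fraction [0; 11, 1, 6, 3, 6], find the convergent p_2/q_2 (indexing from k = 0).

Using pₖ = aₖpₖ₋₁ + pₖ₋₂, qₖ = aₖqₖ₋₁ + qₖ₋₂ (with p₋₁=1, p₋₂=0, q₋₁=0, q₋₂=1):
  k=0: a=0, p=0, q=1
  k=1: a=11, p=1, q=11
  k=2: a=1, p=1, q=12

1/12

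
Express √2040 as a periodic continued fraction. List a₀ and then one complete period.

[45; 6, 90]

a₀ = ⌊√2040⌋ = 45.
With m₀=0, d₀=1 and mₖ₊₁ = dₖaₖ − mₖ, dₖ₊₁ = (n − mₖ₊₁²)/dₖ, aₖ₊₁ = ⌊(a₀+mₖ₊₁)/dₖ₊₁⌋:
  k=1: m=45, d=15, a=6
  k=2: m=45, d=1, a=90
d=1 and a=2a₀=90 at k=2, so the next step gives (m, d) = (45, 15) again — its k=1 value — and the period has length 2.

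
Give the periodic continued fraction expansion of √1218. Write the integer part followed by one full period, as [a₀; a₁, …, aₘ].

a₀ = ⌊√1218⌋ = 34.

[34; 1, 8, 1, 68]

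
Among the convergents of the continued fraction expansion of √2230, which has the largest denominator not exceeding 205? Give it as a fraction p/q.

√2230 = [47; 4, 2, 18, 2, 4, 94, …] (period length 6).
Convergents:
  p_0/q_0 = 47/1
  p_1/q_1 = 189/4
  p_2/q_2 = 425/9
  p_3/q_3 = 7839/166
  p_4/q_4 = 16103/341
q_3 = 166 ≤ 205 < 341 = q_4, so the answer is 7839/166.

7839/166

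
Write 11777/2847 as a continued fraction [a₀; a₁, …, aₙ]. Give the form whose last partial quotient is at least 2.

[4; 7, 3, 7, 3, 2, 2]

11777 = 4×2847 + 389
2847 = 7×389 + 124
389 = 3×124 + 17
124 = 7×17 + 5
17 = 3×5 + 2
5 = 2×2 + 1
2 = 2×1 + 0  (stop)
So 11777/2847 = [4; 7, 3, 7, 3, 2, 2].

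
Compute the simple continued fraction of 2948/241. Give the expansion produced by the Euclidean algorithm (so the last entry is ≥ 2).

[12; 4, 3, 3, 2, 2]

2948 = 12*241 + 56
241 = 4*56 + 17
56 = 3*17 + 5
17 = 3*5 + 2
5 = 2*2 + 1
2 = 2*1 + 0  (stop)
So 2948/241 = [12; 4, 3, 3, 2, 2].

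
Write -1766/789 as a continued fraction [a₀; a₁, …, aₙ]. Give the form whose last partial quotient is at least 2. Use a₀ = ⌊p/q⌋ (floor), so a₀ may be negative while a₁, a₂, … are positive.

[-3; 1, 3, 5, 12, 3]

-1766 = -3*789 + 601
789 = 1*601 + 188
601 = 3*188 + 37
188 = 5*37 + 3
37 = 12*3 + 1
3 = 3*1 + 0  (stop)
So -1766/789 = [-3; 1, 3, 5, 12, 3].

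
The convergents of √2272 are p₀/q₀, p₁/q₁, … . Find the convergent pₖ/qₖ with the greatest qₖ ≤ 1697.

40897/858

√2272 = [47; 1, 1, 1, 94, …] (period length 4).
Convergents:
  p_0/q_0 = 47/1
  p_1/q_1 = 48/1
  p_2/q_2 = 95/2
  p_3/q_3 = 143/3
  p_4/q_4 = 13537/284
  p_5/q_5 = 13680/287
  p_6/q_6 = 27217/571
  p_7/q_7 = 40897/858
  p_8/q_8 = 3871535/81223
q_7 = 858 ≤ 1697 < 81223 = q_8, so the answer is 40897/858.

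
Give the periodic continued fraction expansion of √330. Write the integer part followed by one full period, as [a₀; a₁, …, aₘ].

a₀ = ⌊√330⌋ = 18.

[18; 6, 36]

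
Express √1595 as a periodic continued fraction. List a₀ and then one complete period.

a₀ = ⌊√1595⌋ = 39.
With m₀=0, d₀=1 and mₖ₊₁ = dₖaₖ − mₖ, dₖ₊₁ = (n − mₖ₊₁²)/dₖ, aₖ₊₁ = ⌊(a₀+mₖ₊₁)/dₖ₊₁⌋:
  k=1: m=39, d=74, a=1
  k=2: m=35, d=5, a=14
  k=3: m=35, d=74, a=1
  k=4: m=39, d=1, a=78
d=1 and a=2a₀=78 at k=4, so the next step gives (m, d) = (39, 74) again — its k=1 value — and the period has length 4.

[39; 1, 14, 1, 78]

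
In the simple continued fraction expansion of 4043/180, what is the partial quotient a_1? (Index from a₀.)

2

4043 = 22·180 + 83   →  a_0 = 22
180 = 2·83 + 14   →  a_1 = 2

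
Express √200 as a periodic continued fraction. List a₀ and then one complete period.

[14; 7, 28]

a₀ = ⌊√200⌋ = 14.
With m₀=0, d₀=1 and mₖ₊₁ = dₖaₖ − mₖ, dₖ₊₁ = (n − mₖ₊₁²)/dₖ, aₖ₊₁ = ⌊(a₀+mₖ₊₁)/dₖ₊₁⌋:
  k=1: m=14, d=4, a=7
  k=2: m=14, d=1, a=28
d=1 and a=2a₀=28 at k=2, so the next step gives (m, d) = (14, 4) again — its k=1 value — and the period has length 2.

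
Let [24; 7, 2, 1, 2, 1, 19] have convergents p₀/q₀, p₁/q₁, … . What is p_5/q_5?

Using pₖ = aₖpₖ₋₁ + pₖ₋₂, qₖ = aₖqₖ₋₁ + qₖ₋₂ (with p₋₁=1, p₋₂=0, q₋₁=0, q₋₂=1):
  k=0: a=24, p=24, q=1
  k=1: a=7, p=169, q=7
  k=2: a=2, p=362, q=15
  k=3: a=1, p=531, q=22
  k=4: a=2, p=1424, q=59
  k=5: a=1, p=1955, q=81

1955/81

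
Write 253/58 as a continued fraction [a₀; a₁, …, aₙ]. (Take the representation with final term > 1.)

[4; 2, 1, 3, 5]

253 = 4×58 + 21
58 = 2×21 + 16
21 = 1×16 + 5
16 = 3×5 + 1
5 = 5×1 + 0  (stop)
So 253/58 = [4; 2, 1, 3, 5].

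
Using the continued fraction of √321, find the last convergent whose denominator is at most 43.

√321 = [17; 1, 10, 1, 34, …] (period length 4).
Convergents:
  p_0/q_0 = 17/1
  p_1/q_1 = 18/1
  p_2/q_2 = 197/11
  p_3/q_3 = 215/12
  p_4/q_4 = 7507/419
q_3 = 12 ≤ 43 < 419 = q_4, so the answer is 215/12.

215/12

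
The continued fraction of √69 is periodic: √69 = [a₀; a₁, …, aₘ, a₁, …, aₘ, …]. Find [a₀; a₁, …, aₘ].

a₀ = ⌊√69⌋ = 8.

[8; 3, 3, 1, 4, 1, 3, 3, 16]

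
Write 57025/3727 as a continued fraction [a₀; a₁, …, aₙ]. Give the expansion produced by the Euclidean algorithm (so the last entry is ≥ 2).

[15; 3, 3, 19, 3, 6]

57025 = 15*3727 + 1120
3727 = 3*1120 + 367
1120 = 3*367 + 19
367 = 19*19 + 6
19 = 3*6 + 1
6 = 6*1 + 0  (stop)
So 57025/3727 = [15; 3, 3, 19, 3, 6].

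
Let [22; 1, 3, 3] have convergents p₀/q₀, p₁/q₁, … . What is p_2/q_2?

Using pₖ = aₖpₖ₋₁ + pₖ₋₂, qₖ = aₖqₖ₋₁ + qₖ₋₂ (with p₋₁=1, p₋₂=0, q₋₁=0, q₋₂=1):
  k=0: a=22, p=22, q=1
  k=1: a=1, p=23, q=1
  k=2: a=3, p=91, q=4

91/4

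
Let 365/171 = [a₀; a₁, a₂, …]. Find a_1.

365 = 2·171 + 23   →  a_0 = 2
171 = 7·23 + 10   →  a_1 = 7

7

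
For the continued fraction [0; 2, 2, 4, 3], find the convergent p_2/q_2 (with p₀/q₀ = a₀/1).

2/5

Using pₖ = aₖpₖ₋₁ + pₖ₋₂, qₖ = aₖqₖ₋₁ + qₖ₋₂ (with p₋₁=1, p₋₂=0, q₋₁=0, q₋₂=1):
  k=0: a=0, p=0, q=1
  k=1: a=2, p=1, q=2
  k=2: a=2, p=2, q=5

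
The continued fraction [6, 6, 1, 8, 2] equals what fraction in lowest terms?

Using pₖ = aₖpₖ₋₁ + pₖ₋₂ and qₖ = aₖqₖ₋₁ + qₖ₋₂:
  k=0: a=6, p=6, q=1
  k=1: a=6, p=37, q=6
  k=2: a=1, p=43, q=7
  k=3: a=8, p=381, q=62
  k=4: a=2, p=805, q=131

805/131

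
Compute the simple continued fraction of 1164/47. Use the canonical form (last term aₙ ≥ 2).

[24; 1, 3, 3, 1, 2]

1164 = 24*47 + 36
47 = 1*36 + 11
36 = 3*11 + 3
11 = 3*3 + 2
3 = 1*2 + 1
2 = 2*1 + 0  (stop)
So 1164/47 = [24; 1, 3, 3, 1, 2].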